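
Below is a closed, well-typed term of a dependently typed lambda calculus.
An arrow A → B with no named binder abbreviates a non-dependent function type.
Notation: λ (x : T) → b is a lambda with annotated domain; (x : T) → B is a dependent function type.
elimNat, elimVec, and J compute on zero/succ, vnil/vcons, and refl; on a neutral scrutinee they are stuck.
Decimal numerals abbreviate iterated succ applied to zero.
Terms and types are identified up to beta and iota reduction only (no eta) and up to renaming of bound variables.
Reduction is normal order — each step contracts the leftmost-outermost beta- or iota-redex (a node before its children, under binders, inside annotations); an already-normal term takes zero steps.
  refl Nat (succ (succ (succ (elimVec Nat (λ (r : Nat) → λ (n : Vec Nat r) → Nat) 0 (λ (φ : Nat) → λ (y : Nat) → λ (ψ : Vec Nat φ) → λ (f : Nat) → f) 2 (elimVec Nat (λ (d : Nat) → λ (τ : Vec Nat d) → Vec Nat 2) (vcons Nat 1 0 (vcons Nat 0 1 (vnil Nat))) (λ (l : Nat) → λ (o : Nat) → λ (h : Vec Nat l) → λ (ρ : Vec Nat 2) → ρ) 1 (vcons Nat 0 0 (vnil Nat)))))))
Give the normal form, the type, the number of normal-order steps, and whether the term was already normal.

normal form:
  refl Nat 3
the term's type:
  Eq Nat 3 3
reduction steps (normal order): 17
already normal: no
first redex: an elimVec iota-redex


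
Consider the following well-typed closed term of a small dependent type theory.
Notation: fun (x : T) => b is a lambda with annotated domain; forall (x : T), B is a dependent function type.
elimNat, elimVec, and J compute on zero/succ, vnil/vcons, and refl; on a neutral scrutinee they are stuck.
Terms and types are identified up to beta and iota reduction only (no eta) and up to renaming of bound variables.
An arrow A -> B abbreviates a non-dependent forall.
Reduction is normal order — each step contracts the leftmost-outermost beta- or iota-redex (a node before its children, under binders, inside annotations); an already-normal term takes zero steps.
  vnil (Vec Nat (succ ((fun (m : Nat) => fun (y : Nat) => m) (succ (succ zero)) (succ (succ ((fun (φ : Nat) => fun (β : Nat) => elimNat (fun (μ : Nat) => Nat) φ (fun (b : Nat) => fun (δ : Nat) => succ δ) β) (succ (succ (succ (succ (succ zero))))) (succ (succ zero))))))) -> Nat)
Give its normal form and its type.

resulting normal form:
  vnil (Vec Nat (succ (succ (succ zero))) -> Nat)
type:
  Vec (Vec Nat (succ (succ (succ zero))) -> Nat) zero
observation: the first redex contracted is a beta-redex; the normal form is reached in 2 normal-order steps.


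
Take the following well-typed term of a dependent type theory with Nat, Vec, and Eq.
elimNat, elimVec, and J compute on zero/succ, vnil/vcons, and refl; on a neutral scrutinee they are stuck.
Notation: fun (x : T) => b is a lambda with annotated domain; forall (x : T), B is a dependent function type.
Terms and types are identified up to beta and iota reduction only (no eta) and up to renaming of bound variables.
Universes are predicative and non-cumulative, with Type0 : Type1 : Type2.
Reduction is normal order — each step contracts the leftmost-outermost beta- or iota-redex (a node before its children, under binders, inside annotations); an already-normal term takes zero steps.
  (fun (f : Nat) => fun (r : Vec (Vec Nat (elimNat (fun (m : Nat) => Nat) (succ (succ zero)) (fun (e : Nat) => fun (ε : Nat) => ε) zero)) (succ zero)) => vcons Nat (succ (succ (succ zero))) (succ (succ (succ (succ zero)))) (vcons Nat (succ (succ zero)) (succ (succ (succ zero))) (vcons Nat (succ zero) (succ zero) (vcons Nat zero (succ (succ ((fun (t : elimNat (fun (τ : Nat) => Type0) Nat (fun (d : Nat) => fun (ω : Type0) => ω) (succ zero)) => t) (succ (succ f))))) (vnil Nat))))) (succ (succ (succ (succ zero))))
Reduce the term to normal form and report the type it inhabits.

normal form:
  fun (f : Vec (Vec Nat (succ (succ zero))) (succ zero)) => vcons Nat (succ (succ (succ zero))) (succ (succ (succ (succ zero)))) (vcons Nat (succ (succ zero)) (succ (succ (succ zero))) (vcons Nat (succ zero) (succ zero) (vcons Nat zero (succ (succ (succ (succ (succ (succ (succ (succ zero)))))))) (vnil Nat))))
type:
  forall (f : Vec (Vec Nat (succ (succ zero))) (succ zero)), Vec Nat (succ (succ (succ (succ zero))))


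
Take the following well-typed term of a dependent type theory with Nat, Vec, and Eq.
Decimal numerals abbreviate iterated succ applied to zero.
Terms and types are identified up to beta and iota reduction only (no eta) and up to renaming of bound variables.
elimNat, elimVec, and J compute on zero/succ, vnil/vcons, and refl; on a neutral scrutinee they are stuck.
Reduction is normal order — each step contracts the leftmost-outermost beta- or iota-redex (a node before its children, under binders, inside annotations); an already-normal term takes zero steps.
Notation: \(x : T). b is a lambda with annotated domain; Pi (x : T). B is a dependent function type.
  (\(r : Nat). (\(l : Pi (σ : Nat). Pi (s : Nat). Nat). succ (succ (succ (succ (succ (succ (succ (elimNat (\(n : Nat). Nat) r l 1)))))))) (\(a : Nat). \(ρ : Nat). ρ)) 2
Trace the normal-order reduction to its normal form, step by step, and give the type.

reduction (normal order):
  (\(r : Nat). (\(l : Pi (σ : Nat). Pi (s : Nat). Nat). succ (succ (succ (succ (succ (succ (succ (elimNat (\(n : Nat). Nat) r l 1)))))))) (\(a : Nat). \(ρ : Nat). ρ)) 2
  ~> (\(r : Pi (l : Nat). Pi (σ : Nat). Nat). succ (succ (succ (succ (succ (succ (succ (elimNat (\(s : Nat). Nat) 2 r 1)))))))) (\(n : Nat). \(a : Nat). a)
  ~> succ (succ (succ (succ (succ (succ (succ (elimNat (\(r : Nat). Nat) 2 (\(l : Nat). \(σ : Nat). σ) 1)))))))
  ~> succ (succ (succ (succ (succ (succ (succ ((\(r : Nat). \(l : Nat). l) 0 (elimNat (\(σ : Nat). Nat) 2 (\(s : Nat). \(n : Nat). n) 0))))))))
  ~> succ (succ (succ (succ (succ (succ (succ ((\(r : Nat). r) (elimNat (\(l : Nat). Nat) 2 (\(σ : Nat). \(s : Nat). s) 0))))))))
  ~> succ (succ (succ (succ (succ (succ (succ (elimNat (\(r : Nat). Nat) 2 (\(l : Nat). \(σ : Nat). σ) 0)))))))
  ~> 9
type:
  Nat


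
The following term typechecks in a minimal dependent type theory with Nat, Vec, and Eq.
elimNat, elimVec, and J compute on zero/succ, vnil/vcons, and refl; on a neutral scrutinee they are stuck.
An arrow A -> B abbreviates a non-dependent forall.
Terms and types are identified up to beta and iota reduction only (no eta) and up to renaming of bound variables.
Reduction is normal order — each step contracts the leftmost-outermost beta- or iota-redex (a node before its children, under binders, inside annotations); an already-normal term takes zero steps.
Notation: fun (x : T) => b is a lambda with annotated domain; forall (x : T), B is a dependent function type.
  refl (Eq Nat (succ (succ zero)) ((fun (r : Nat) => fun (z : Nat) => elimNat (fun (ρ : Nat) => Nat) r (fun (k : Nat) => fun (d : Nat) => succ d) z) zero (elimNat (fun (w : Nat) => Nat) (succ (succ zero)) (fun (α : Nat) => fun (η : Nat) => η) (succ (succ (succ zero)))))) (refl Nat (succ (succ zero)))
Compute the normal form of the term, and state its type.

reduced normal form:
  refl (Eq Nat (succ (succ zero)) (succ (succ zero))) (refl Nat (succ (succ zero)))
type:
  Eq (Eq Nat (succ (succ zero)) (succ (succ zero))) (refl Nat (succ (succ zero))) (refl Nat (succ (succ zero)))
observation: contracting a beta-redex first, the term normalizes in 19 steps.


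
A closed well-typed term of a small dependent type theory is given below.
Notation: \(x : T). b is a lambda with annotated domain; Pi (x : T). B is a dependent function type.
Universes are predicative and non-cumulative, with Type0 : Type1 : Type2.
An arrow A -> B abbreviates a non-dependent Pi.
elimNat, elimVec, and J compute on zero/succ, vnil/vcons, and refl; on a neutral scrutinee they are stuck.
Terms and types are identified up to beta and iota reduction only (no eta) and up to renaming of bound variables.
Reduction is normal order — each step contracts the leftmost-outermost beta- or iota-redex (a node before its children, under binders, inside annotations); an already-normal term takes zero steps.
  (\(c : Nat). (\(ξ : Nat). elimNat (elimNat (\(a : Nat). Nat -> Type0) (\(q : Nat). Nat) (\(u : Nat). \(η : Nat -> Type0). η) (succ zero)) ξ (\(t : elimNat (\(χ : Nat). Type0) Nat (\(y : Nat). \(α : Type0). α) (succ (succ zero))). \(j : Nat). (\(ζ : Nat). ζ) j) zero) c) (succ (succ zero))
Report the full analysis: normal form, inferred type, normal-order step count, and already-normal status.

reduced normal form:
  succ (succ zero)
the term's type:
  Nat
steps to reach normal form (normal order): 3
term was already normal: no
first redex: a beta-redex


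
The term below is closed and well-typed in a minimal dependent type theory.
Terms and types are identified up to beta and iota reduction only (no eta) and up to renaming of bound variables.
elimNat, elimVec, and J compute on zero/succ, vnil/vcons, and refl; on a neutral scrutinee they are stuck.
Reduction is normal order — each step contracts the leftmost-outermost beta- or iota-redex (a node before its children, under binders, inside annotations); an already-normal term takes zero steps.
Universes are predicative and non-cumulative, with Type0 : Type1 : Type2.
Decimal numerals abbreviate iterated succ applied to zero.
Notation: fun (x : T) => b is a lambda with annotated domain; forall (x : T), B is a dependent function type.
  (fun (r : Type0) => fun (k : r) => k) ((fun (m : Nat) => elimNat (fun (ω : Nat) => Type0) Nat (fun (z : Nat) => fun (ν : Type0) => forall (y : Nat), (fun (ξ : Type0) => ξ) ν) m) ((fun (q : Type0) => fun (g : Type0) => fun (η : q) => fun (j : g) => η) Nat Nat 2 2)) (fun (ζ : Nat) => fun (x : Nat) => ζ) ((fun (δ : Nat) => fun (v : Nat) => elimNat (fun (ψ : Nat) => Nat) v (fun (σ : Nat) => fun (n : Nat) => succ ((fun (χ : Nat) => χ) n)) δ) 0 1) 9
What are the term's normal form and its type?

normal form:
  1
the term's type:
  Nat
observation: the first redex contracted is a beta-redex; the normal form is reached in 7 normal-order steps.


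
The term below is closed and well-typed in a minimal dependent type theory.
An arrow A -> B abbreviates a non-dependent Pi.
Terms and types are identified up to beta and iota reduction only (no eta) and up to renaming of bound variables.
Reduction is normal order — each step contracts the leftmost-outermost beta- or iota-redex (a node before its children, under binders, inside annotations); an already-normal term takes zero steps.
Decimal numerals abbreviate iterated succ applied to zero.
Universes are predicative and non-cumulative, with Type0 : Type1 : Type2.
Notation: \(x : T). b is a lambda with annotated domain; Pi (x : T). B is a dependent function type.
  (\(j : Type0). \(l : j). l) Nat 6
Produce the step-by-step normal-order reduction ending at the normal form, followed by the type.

normal-order reduction sequence:
  (\(j : Type0). \(l : j). l) Nat 6
  ~> (\(j : Nat). j) 6
  ~> 6
type:
  Nat


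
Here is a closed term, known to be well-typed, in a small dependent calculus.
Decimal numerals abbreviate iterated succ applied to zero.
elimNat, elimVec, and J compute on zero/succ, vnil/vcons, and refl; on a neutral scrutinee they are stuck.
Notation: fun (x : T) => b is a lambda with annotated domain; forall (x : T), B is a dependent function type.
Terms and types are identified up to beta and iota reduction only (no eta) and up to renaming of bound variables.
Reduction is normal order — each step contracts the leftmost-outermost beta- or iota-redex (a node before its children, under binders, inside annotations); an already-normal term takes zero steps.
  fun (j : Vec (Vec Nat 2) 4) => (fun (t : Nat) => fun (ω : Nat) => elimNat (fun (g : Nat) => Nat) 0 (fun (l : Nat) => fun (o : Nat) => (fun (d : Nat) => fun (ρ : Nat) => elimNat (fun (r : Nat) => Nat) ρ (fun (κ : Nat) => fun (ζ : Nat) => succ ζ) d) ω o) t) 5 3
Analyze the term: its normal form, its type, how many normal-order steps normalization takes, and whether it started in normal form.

resulting normal form:
  fun (j : Vec (Vec Nat 2) 4) => 15
type:
  forall (j : Vec (Vec Nat 2) 4), Nat
reduction steps (normal order): 78
started in normal form: no
first redex: a beta-redex


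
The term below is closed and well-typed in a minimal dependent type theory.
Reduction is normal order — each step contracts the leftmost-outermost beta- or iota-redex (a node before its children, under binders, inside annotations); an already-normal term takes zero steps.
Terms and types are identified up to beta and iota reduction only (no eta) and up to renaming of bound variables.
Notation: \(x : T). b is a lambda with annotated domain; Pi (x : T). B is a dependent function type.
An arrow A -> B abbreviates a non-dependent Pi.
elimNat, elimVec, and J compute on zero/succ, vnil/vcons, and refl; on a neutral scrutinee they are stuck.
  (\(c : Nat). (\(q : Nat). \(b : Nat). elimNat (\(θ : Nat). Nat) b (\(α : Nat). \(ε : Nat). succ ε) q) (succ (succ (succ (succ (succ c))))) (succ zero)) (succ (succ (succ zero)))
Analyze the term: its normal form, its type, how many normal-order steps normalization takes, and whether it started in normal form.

normal form:
  succ (succ (succ (succ (succ (succ (succ (succ (succ zero))))))))
inferred type:
  Nat
steps to reach normal form (normal order): 28
term was already normal: no
first contracted redex: a beta-redex


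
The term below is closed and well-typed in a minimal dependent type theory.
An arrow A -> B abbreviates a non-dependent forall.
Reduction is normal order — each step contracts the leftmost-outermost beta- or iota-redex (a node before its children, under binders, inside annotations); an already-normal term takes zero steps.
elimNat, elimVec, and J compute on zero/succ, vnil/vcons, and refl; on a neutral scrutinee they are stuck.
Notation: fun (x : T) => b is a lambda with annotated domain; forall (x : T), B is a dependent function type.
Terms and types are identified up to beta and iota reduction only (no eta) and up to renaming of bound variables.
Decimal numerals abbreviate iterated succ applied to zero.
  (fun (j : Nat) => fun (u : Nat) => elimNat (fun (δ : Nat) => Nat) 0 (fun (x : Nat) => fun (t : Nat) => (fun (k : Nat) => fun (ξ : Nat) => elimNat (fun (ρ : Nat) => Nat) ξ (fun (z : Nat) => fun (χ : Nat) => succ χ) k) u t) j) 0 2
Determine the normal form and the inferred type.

reduced normal form:
  0
the term's type:
  Nat
observation: contracting a beta-redex first, the term normalizes in 3 steps.


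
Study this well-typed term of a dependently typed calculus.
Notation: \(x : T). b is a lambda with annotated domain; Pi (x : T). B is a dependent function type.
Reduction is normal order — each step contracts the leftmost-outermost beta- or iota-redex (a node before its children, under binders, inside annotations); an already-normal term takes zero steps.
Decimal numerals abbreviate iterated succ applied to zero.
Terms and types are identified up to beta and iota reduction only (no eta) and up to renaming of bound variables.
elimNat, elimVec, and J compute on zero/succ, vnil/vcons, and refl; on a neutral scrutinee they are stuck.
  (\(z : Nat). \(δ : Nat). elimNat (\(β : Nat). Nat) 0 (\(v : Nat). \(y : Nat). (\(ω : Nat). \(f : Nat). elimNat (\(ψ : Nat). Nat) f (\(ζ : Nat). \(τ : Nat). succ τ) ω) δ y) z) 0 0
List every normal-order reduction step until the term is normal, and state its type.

normal-order reduction:
  (\(z : Nat). \(δ : Nat). elimNat (\(β : Nat). Nat) 0 (\(v : Nat). \(y : Nat). (\(ω : Nat). \(f : Nat). elimNat (\(ψ : Nat). Nat) f (\(ζ : Nat). \(τ : Nat). succ τ) ω) δ y) z) 0 0
  ~> (\(z : Nat). elimNat (\(δ : Nat). Nat) 0 (\(β : Nat). \(v : Nat). (\(y : Nat). \(ω : Nat). elimNat (\(f : Nat). Nat) ω (\(ψ : Nat). \(ζ : Nat). succ ζ) y) z v) 0) 0
  ~> elimNat (\(z : Nat). Nat) 0 (\(δ : Nat). \(β : Nat). (\(v : Nat). \(y : Nat). elimNat (\(ω : Nat). Nat) y (\(f : Nat). \(ψ : Nat). succ ψ) v) 0 β) 0
  ~> 0
inferred type:
  Nat


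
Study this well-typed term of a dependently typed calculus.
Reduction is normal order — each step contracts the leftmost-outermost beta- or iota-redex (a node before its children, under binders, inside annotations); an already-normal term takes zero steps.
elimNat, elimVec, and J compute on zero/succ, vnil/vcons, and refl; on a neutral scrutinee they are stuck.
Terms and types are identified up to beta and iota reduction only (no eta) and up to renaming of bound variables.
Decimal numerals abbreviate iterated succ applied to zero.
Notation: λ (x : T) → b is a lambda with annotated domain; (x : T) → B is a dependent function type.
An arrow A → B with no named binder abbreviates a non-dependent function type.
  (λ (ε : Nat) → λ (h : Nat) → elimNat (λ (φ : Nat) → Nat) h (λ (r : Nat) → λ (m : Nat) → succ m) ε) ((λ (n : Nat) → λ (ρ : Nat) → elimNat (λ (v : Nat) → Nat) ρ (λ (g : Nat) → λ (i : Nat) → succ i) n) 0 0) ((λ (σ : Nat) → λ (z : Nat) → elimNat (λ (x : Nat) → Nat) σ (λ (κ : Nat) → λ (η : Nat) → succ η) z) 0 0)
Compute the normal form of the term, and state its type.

reduced normal form:
  0
type:
  Nat


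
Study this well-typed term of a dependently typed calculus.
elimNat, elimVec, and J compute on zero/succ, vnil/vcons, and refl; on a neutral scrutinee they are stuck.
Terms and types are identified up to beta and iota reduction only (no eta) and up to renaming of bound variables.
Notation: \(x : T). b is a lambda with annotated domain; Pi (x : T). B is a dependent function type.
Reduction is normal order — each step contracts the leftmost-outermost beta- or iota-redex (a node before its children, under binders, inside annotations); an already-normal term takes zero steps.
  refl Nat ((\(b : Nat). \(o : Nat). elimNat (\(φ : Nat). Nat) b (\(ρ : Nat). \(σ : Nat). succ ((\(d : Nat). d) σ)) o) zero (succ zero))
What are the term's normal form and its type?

normal form:
  refl Nat (succ zero)
inferred type:
  Eq Nat (succ zero) (succ zero)
observation: 7 normal-order steps normalize the term, beginning with a beta-redex.


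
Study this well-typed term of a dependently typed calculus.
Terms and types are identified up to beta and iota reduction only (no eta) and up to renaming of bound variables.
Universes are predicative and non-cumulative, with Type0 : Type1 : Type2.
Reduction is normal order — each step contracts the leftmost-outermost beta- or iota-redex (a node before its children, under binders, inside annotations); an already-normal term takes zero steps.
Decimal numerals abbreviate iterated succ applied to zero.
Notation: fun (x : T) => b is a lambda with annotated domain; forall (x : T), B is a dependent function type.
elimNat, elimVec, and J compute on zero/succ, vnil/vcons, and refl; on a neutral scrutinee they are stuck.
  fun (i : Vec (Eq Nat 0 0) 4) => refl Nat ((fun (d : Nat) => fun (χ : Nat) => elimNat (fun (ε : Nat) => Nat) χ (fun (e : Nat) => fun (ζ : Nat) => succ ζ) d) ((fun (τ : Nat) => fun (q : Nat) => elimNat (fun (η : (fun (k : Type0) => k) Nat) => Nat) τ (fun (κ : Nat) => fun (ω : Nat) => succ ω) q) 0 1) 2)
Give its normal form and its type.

reduced normal form:
  fun (i : Vec (Eq Nat 0 0) 4) => refl Nat 3
the term's type:
  forall (i : Vec (Eq Nat 0 0) 4), Eq Nat 3 3


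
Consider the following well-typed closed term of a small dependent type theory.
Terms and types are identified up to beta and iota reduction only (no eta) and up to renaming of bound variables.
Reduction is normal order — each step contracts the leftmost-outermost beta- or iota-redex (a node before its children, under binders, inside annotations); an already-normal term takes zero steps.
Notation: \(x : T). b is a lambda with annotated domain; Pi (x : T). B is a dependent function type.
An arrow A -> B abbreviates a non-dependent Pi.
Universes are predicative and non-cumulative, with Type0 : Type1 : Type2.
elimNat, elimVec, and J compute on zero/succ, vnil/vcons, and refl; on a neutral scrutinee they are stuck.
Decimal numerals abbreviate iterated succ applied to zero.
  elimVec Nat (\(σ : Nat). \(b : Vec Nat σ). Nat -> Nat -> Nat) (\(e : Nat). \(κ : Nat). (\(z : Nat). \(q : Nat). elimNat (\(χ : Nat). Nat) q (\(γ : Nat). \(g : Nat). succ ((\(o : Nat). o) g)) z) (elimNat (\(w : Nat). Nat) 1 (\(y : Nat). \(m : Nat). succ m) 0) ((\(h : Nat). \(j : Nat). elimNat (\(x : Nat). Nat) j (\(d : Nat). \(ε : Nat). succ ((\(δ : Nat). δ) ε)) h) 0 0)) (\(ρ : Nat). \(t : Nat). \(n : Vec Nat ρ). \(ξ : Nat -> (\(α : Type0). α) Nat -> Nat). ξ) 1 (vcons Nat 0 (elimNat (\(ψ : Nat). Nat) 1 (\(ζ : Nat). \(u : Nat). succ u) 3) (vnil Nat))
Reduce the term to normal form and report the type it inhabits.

resulting normal form:
  \(σ : Nat). \(b : Nat). 1
inferred type:
  Nat -> Nat -> Nat
observation: contracting an elimVec iota-redex first, the term normalizes in 17 steps.


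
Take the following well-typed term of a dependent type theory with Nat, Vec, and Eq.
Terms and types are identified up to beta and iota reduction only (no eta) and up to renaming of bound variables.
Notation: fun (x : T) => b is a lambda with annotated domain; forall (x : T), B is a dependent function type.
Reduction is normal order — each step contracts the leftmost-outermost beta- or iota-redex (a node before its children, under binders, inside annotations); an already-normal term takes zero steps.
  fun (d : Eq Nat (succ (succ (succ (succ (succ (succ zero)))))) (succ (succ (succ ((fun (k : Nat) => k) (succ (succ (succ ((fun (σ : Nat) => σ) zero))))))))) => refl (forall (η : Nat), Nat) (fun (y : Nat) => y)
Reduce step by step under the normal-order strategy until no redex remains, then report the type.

normal-order reduction:
  fun (d : Eq Nat (succ (succ (succ (succ (succ (succ zero)))))) (succ (succ (succ ((fun (k : Nat) => k) (succ (succ (succ ((fun (σ : Nat) => σ) zero))))))))) => refl (forall (η : Nat), Nat) (fun (y : Nat) => y)
  ~> fun (d : Eq Nat (succ (succ (succ (succ (succ (succ zero)))))) (succ (succ (succ (succ (succ (succ ((fun (k : Nat) => k) zero)))))))) => refl (forall (σ : Nat), Nat) (fun (η : Nat) => η)
  ~> fun (d : Eq Nat (succ (succ (succ (succ (succ (succ zero)))))) (succ (succ (succ (succ (succ (succ zero))))))) => refl (forall (k : Nat), Nat) (fun (σ : Nat) => σ)
the term's type:
  forall (d : Eq Nat (succ (succ (succ (succ (succ (succ zero)))))) (succ (succ (succ (succ (succ (succ zero))))))), Eq (forall (k : Nat), Nat) (fun (σ : Nat) => σ) (fun (η : Nat) => η)


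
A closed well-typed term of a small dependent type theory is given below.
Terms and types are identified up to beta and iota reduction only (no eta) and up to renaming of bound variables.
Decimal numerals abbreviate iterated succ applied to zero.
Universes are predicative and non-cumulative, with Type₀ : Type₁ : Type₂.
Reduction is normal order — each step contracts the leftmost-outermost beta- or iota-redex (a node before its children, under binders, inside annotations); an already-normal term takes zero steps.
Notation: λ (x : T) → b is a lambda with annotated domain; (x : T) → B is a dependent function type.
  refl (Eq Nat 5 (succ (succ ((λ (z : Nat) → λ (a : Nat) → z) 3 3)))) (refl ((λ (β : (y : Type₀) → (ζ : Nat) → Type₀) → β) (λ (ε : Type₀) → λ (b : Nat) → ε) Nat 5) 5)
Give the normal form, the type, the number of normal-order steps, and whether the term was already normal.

reduced normal form:
  refl (Eq Nat 5 5) (refl Nat 5)
type:
  Eq (Eq Nat 5 5) (refl Nat 5) (refl Nat 5)
reduction steps (normal order): 5
term was already normal: no
first redex: a beta-redex


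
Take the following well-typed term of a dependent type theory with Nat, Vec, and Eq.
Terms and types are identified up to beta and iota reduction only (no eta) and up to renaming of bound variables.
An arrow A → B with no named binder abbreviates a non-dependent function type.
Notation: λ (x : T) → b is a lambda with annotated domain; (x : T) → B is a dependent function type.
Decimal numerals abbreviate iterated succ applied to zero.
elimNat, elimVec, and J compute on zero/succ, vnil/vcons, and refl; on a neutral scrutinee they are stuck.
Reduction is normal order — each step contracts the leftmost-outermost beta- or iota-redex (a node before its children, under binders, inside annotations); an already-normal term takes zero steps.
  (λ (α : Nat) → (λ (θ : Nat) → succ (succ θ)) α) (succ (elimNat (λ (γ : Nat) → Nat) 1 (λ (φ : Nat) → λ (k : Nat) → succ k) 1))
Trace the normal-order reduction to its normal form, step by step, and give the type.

normal-order reduction sequence:
  (λ (α : Nat) → (λ (θ : Nat) → succ (succ θ)) α) (succ (elimNat (λ (γ : Nat) → Nat) 1 (λ (φ : Nat) → λ (k : Nat) → succ k) 1))
  ~> (λ (α : Nat) → succ (succ α)) (succ (elimNat (λ (θ : Nat) → Nat) 1 (λ (γ : Nat) → λ (φ : Nat) → succ φ) 1))
  ~> succ (succ (succ (elimNat (λ (α : Nat) → Nat) 1 (λ (θ : Nat) → λ (γ : Nat) → succ γ) 1)))
  ~> succ (succ (succ ((λ (α : Nat) → λ (θ : Nat) → succ θ) 0 (elimNat (λ (γ : Nat) → Nat) 1 (λ (φ : Nat) → λ (k : Nat) → succ k) 0))))
  ~> succ (succ (succ ((λ (α : Nat) → succ α) (elimNat (λ (θ : Nat) → Nat) 1 (λ (γ : Nat) → λ (φ : Nat) → succ φ) 0))))
  ~> succ (succ (succ (succ (elimNat (λ (α : Nat) → Nat) 1 (λ (θ : Nat) → λ (γ : Nat) → succ γ) 0))))
  ~> 5
inferred type:
  Nat


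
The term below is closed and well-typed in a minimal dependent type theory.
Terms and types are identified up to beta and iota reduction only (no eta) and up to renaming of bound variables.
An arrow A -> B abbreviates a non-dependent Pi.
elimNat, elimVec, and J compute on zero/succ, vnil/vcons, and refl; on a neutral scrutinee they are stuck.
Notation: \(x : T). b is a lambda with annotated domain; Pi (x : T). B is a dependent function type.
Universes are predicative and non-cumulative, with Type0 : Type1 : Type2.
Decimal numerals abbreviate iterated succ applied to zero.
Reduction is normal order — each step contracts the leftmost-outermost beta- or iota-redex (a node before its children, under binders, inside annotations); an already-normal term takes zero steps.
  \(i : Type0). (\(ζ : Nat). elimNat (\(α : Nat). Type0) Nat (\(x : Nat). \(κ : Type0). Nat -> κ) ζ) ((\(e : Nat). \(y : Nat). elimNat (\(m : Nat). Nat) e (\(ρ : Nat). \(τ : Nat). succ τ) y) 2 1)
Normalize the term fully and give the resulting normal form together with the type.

reduced normal form:
  \(i : Type0). Nat -> Nat -> Nat -> Nat
inferred type:
  Type0 -> Type0
observation: reduction starts at a beta-redex, and 17 normal-order steps reach the normal form.


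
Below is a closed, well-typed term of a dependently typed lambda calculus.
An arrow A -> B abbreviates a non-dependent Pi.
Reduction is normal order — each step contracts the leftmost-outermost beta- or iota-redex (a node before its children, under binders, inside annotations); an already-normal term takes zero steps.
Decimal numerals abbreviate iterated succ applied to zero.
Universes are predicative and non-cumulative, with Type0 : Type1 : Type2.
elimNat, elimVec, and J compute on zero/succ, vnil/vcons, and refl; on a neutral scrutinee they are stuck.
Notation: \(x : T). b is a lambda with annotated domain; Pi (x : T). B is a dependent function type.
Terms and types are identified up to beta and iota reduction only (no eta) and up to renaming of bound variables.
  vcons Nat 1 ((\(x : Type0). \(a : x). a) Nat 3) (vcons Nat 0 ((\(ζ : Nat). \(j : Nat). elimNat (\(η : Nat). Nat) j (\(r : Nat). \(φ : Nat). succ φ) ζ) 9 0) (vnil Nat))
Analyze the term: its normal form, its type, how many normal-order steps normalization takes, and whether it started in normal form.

normal form:
  vcons Nat 1 3 (vcons Nat 0 9 (vnil Nat))
inferred type:
  Vec Nat 2
reduction steps (normal order): 32
started in normal form: no
first redex: a beta-redex


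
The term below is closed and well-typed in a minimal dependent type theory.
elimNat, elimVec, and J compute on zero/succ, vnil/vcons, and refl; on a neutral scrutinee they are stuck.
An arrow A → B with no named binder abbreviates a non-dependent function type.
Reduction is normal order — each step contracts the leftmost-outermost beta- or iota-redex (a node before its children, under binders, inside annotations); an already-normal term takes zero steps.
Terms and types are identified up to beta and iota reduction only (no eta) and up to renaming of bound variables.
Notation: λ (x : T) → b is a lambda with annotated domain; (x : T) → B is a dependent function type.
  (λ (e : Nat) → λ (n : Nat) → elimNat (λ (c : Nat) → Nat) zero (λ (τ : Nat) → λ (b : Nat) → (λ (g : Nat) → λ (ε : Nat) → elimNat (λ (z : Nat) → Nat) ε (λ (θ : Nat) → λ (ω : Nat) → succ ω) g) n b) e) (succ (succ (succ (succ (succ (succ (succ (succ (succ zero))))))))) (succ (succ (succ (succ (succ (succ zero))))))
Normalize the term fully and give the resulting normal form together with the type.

normal form:
  succ (succ (succ (succ (succ (succ (succ (succ (succ (succ (succ (succ (succ (succ (succ (succ (succ (succ (succ (succ (succ (succ (succ (succ (succ (succ (succ (succ (succ (succ (succ (succ (succ (succ (succ (succ (succ (succ (succ (succ (succ (succ (succ (succ (succ (succ (succ (succ (succ (succ (succ (succ (succ (succ zero)))))))))))))))))))))))))))))))))))))))))))))))))))))
inferred type:
  Nat


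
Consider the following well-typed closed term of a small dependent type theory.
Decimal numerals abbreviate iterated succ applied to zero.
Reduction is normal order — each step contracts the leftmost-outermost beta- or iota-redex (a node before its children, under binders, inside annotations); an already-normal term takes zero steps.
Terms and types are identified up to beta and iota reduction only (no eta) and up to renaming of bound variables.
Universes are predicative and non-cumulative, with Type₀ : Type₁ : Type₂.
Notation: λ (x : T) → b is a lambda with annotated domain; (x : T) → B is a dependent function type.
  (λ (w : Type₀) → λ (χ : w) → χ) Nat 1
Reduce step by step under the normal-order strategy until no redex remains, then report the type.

normal-order reduction sequence:
  (λ (w : Type₀) → λ (χ : w) → χ) Nat 1
  ~> (λ (w : Nat) → w) 1
  ~> 1
type:
  Nat


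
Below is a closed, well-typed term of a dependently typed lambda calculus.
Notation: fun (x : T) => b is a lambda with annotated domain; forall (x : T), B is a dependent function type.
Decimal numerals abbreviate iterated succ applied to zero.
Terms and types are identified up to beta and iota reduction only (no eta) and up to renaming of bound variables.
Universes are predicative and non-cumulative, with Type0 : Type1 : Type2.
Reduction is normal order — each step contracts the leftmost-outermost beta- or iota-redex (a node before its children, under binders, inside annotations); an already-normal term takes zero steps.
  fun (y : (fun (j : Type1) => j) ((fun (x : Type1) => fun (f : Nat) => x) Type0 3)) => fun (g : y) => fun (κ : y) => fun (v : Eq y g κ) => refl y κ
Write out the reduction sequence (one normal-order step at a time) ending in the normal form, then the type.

normal-order reduction:
  fun (y : (fun (j : Type1) => j) ((fun (x : Type1) => fun (f : Nat) => x) Type0 3)) => fun (g : y) => fun (κ : y) => fun (v : Eq y g κ) => refl y κ
  ~> fun (y : (fun (j : Type1) => fun (x : Nat) => j) Type0 3) => fun (f : y) => fun (g : y) => fun (κ : Eq y f g) => refl y g
  ~> fun (y : (fun (j : Nat) => Type0) 3) => fun (x : y) => fun (f : y) => fun (g : Eq y x f) => refl y f
  ~> fun (y : Type0) => fun (j : y) => fun (x : y) => fun (f : Eq y j x) => refl y x
inferred type:
  forall (y : Type0), forall (j : y), forall (x : y), forall (f : Eq y j x), Eq y x x


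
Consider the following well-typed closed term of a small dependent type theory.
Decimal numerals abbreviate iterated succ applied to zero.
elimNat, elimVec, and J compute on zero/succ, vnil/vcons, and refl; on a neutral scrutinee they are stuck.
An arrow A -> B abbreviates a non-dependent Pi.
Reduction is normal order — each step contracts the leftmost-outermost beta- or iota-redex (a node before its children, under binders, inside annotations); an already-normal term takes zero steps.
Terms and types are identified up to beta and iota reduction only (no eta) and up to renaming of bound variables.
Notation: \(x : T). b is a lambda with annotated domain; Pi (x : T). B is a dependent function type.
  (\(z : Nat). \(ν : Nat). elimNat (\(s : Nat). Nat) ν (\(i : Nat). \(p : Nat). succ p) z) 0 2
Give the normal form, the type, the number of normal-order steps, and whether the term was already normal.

normal form:
  2
the term's type:
  Nat
normal-order step count: 3
term was already normal: no
first contracted redex: a beta-redex


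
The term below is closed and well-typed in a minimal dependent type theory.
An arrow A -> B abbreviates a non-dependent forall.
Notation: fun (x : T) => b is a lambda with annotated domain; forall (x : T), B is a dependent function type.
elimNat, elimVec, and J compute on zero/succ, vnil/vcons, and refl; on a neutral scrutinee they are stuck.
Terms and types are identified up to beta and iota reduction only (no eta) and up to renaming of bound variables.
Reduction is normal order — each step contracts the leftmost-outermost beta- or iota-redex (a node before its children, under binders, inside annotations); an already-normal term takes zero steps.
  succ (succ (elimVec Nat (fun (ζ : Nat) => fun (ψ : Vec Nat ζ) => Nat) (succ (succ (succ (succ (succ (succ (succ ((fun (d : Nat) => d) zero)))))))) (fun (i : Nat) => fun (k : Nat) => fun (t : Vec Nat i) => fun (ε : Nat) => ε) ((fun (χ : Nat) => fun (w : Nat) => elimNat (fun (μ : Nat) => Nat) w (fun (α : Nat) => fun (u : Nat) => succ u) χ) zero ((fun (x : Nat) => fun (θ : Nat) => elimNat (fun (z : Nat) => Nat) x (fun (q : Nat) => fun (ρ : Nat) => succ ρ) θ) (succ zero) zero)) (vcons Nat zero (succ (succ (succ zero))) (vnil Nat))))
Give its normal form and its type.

normal form:
  succ (succ (succ (succ (succ (succ (succ (succ (succ zero))))))))
inferred type:
  Nat


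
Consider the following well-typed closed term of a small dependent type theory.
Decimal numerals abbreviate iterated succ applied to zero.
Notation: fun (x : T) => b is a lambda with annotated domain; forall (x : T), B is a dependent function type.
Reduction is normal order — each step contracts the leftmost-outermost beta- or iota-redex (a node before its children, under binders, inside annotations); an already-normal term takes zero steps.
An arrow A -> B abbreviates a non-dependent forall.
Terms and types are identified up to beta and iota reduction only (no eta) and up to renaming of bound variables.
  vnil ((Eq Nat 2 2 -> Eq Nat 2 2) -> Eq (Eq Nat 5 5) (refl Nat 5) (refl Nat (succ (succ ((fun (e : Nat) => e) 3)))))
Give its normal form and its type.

resulting normal form:
  vnil ((Eq Nat 2 2 -> Eq Nat 2 2) -> Eq (Eq Nat 5 5) (refl Nat 5) (refl Nat 5))
type:
  Vec ((Eq Nat 2 2 -> Eq Nat 2 2) -> Eq (Eq Nat 5 5) (refl Nat 5) (refl Nat 5)) 0
observation: the first redex contracted is a beta-redex; the normal form is reached in 1 normal-order step.


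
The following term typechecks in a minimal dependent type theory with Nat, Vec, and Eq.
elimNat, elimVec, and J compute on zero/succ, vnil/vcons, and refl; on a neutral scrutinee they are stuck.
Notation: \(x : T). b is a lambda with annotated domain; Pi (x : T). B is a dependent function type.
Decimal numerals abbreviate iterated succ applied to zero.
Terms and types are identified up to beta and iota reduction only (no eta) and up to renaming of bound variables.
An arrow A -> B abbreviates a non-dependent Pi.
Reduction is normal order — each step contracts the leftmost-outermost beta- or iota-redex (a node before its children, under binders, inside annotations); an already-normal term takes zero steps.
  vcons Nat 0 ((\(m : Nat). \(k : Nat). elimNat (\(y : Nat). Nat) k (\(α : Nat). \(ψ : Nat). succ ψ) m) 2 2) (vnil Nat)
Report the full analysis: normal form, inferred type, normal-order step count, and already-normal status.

reduced normal form:
  vcons Nat 0 4 (vnil Nat)
the term's type:
  Vec Nat 1
steps to reach normal form (normal order): 9
started in normal form: no
first redex: a beta-redex


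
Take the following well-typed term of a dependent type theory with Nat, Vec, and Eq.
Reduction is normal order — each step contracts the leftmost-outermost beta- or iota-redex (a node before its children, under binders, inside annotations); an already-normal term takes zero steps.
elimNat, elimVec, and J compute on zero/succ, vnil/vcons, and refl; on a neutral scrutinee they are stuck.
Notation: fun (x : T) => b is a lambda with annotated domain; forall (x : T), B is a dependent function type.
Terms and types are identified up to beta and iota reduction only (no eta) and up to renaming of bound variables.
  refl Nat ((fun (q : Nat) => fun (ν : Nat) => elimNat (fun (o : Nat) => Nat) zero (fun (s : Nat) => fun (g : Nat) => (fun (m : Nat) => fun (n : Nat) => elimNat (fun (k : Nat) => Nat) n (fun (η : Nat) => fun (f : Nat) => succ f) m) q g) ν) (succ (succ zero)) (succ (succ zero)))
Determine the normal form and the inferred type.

resulting normal form:
  refl Nat (succ (succ (succ (succ zero))))
inferred type:
  Eq Nat (succ (succ (succ (succ zero)))) (succ (succ (succ (succ zero))))
observation: normalization takes exactly 27 steps under the normal-order strategy.


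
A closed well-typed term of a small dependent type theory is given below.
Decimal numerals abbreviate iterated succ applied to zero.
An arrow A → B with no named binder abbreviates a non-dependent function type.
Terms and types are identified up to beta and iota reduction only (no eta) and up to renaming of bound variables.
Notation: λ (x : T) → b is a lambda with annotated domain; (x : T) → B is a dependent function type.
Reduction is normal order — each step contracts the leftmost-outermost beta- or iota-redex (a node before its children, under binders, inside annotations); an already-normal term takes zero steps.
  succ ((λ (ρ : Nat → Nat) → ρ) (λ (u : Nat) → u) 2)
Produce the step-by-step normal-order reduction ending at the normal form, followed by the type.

normal-order reduction:
  succ ((λ (ρ : Nat → Nat) → ρ) (λ (u : Nat) → u) 2)
  ~> succ ((λ (ρ : Nat) → ρ) 2)
  ~> 3
inferred type:
  Nat


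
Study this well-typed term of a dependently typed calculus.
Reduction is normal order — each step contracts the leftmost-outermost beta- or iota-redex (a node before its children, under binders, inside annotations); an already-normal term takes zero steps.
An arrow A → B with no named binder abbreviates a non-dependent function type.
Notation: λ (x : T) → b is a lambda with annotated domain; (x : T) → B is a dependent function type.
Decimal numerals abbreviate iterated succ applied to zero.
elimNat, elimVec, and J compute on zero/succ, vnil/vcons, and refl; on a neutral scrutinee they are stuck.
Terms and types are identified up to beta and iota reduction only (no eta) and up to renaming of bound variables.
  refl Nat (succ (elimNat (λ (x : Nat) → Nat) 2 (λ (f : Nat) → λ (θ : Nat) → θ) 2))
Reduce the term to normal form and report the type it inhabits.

reduced normal form:
  refl Nat 3
type:
  Eq Nat 3 3
observation: reduction starts at an elimNat iota-redex, and 7 normal-order steps reach the normal form.


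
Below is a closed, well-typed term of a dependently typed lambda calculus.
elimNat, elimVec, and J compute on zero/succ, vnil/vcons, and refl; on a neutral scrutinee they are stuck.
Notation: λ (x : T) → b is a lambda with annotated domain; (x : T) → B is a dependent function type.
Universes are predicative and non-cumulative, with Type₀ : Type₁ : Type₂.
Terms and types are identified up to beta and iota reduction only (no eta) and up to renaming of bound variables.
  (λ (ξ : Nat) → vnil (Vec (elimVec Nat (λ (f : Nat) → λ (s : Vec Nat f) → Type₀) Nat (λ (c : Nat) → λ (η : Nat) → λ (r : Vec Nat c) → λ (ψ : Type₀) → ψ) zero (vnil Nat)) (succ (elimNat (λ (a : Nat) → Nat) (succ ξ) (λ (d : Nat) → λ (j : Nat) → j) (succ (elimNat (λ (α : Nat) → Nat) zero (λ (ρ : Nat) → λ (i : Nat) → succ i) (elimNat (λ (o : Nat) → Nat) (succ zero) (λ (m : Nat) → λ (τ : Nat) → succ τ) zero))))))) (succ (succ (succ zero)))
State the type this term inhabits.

inferred type:
  Vec (Vec Nat (succ (succ (succ (succ (succ zero)))))) zero
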